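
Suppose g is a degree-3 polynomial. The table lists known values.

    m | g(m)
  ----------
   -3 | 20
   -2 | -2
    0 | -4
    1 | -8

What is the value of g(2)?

Write g(m) = am³ + bm² + cm + d; the 4 given values yield a linear system in the 4 coefficients.
Solving, g(m) = -2m³ - 3m² + m - 4.
Then g(2) = -30.

-30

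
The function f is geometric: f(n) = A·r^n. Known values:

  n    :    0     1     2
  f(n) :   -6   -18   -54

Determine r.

3

Consecutive ratio: -18/(-6) = 3, and -54/(-18) = 3, so r = 3.
Then A·3^0 = -6 gives A = -6, and f(n) = -6·3^n.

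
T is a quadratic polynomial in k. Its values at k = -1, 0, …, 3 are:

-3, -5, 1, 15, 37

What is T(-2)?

Write T(k) = ak² + bk + c; the 5 given values yield a linear system in the 3 coefficients.
Solving, T(k) = 4k² + 2k - 5.
Then T(-2) = 7.

7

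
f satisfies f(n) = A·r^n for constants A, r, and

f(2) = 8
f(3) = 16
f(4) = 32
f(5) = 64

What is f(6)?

128

Consecutive ratio: 16/8 = 2, and 32/16 = 2, so r = 2.
Then A·2^2 = 8 gives A = 2, and f(n) = 2·2^n.
f(6) = 2·2^6 = 128.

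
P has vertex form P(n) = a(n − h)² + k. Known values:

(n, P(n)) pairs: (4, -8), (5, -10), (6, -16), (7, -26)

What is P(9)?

First differences -2, -6, -10; second difference -4 = 2a, so a = -2.
Expanding, the n-coefficient is −2ah = 4h; matching it to the data gives h = 4, and then k = -8.
So P(n) = -2(n − 4)² − 8.
P(9) = -2·5² − 8 = -58.

-58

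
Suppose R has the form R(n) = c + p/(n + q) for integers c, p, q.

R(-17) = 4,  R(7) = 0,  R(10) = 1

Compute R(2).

-15

(R(n) − c)(n + q) = p for each data point; the three points give a linear system in c and q, then p follows.
Solving: c = 3, q = -1, p = -18, so R(n) = 3 − 18/(n − 1).
Then R(2) = 3 − 18/1 = -15.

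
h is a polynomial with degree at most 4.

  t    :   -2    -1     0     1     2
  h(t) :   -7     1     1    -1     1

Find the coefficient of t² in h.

First differences: 8, 0, -2, 2. Second differences: -8, -2, 4. Third differences: 6, 6.
Level-3 differences are constant, so h has degree 3.
Fitting a degree-3 polynomial gives h(t) = t³ - t² - 2t + 1.
The coefficient of t² is -1.

-1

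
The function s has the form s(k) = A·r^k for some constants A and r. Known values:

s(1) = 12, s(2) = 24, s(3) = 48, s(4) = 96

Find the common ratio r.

2

Consecutive ratio: 24/12 = 2, and 48/24 = 2, so r = 2.
Then A·2^1 = 12 gives A = 6, and s(k) = 6·2^k.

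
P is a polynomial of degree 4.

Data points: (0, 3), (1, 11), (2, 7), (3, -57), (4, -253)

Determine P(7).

Write P(m) = am^4 + bm³ + cm² + dm + e; the 5 given values yield a linear system in the 5 coefficients.
Solving, P(m) = -m^4 - 2m³ + 7m² + 4m + 3.
Then P(7) = -2713.

-2713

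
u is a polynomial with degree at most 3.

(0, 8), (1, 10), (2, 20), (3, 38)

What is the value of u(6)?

First differences: 2, 10, 18. Second differences: 8, 8.
Level-2 differences are constant, so u has degree 2.
Fitting a degree-2 polynomial gives u(x) = 4x² - 2x + 8.
Then u(6) = 140.

140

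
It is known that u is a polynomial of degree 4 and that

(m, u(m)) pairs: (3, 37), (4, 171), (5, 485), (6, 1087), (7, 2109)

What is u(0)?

Write u(m) = am^4 + bm³ + cm² + dm + e; the 5 given values yield a linear system in the 5 coefficients.
Solving, u(m) = m^4 - 7m² + 8m - 5.
The constant term is u(0) = -5.

-5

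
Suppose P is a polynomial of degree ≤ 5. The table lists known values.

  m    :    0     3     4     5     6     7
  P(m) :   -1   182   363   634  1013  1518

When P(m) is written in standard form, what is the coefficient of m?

7

Write P(m) = am^5 + bm^4 + cm³ + dm² + em + p; the 6 given values yield a linear system in the 6 coefficients.
Solving, the top 2 coefficients vanish, and P(m) = 3m³ + 9m² + 7m - 1.
The coefficient of m is 7.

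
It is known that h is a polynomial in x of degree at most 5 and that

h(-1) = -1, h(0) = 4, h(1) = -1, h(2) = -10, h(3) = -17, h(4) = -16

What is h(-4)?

-136

First differences: 5, -5, -9, -7, 1. Second differences: -10, -4, 2, 8. Third differences: 6, 6, 6.
Level-3 differences are constant, so h has degree 3.
Fitting a degree-3 polynomial gives h(x) = x³ - 5x² - x + 4.
Then h(-4) = -136.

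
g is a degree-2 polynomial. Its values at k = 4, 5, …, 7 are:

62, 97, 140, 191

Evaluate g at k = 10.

392

First differences: 35, 43, 51. Second differences: 8, 8.
Level-2 differences are constant, so g has degree 2.
Fitting a degree-2 polynomial gives g(k) = 4k² - k + 2.
Then g(10) = 392.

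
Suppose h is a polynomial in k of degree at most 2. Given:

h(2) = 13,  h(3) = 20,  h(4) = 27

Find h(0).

-1

Write h(k) = ak² + bk + c; the 3 given values yield a linear system in the 3 coefficients.
Solving, the leading coefficient vanishes, and h(k) = 7k - 1.
Then h(0) = -1.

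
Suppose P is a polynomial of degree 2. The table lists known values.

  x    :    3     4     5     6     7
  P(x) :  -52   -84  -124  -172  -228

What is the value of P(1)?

First differences: -32, -40, -48, -56. Second differences: -8, -8, -8.
Level-2 differences are constant, so P has degree 2.
Fitting a degree-2 polynomial gives P(x) = -4x² - 4x - 4.
Then P(1) = -12.

-12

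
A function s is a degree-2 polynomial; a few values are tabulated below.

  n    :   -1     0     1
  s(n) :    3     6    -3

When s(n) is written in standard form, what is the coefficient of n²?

-6

Write s(n) = an² + bn + c; the 3 given values yield a linear system in the 3 coefficients.
Solving, s(n) = -6n² - 3n + 6.
The coefficient of n² is -6.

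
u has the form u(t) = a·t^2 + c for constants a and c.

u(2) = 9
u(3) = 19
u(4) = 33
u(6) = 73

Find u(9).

163

From u(2) = 9 and u(3) = 19: 4a + c = 9 and 9a + c = 19.
Subtracting: 5a = 10, so a = 2; then c = 9 − 2·4 = 1.
So u(t) = 2t² + 1, and u(9) = 163.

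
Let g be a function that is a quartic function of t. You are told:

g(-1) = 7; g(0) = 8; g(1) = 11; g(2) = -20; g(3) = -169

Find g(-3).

Write g(t) = at^4 + bt³ + ct² + dt + e; the 5 given values yield a linear system in the 5 coefficients.
Solving, g(t) = -2t^4 - 2t³ + 3t² + 4t + 8.
Then g(-3) = -85.

-85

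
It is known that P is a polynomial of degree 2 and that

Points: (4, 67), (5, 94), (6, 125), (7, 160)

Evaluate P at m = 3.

First differences: 27, 31, 35. Second differences: 4, 4.
Level-2 differences are constant, so P has degree 2.
Fitting a degree-2 polynomial gives P(m) = 2m² + 9m - 1.
Then P(3) = 44.

44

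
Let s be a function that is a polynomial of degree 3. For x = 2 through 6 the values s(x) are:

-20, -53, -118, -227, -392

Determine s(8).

-938

First differences: -33, -65, -109, -165. Second differences: -32, -44, -56. Third differences: -12, -12.
Level-3 differences are constant, so s has degree 3.
Fitting a degree-3 polynomial gives s(x) = -2x³ + 2x² - 5x - 2.
Then s(8) = -938.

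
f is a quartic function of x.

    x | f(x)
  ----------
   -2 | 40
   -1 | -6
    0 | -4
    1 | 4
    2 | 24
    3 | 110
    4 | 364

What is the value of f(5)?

Write f(x) = ax^4 + bx³ + cx² + dx + e; the 7 given values yield a linear system in the 5 coefficients.
Solving, f(x) = 2x^4 - 3x³ + x² + 8x - 4.
Then f(5) = 936.

936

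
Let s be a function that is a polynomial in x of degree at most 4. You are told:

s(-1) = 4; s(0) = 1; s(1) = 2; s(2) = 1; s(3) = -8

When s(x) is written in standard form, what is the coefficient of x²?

First differences: -3, 1, -1, -9. Second differences: 4, -2, -8. Third differences: -6, -6.
Level-3 differences are constant, so s has degree 3.
Fitting a degree-3 polynomial gives s(x) = -x³ + 2x² + 1.
The coefficient of x² is 2.

2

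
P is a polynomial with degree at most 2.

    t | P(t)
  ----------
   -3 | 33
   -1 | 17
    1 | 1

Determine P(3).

-15

Write P(t) = at² + bt + c; the 3 given values yield a linear system in the 3 coefficients.
Solving, the leading coefficient vanishes, and P(t) = -8t + 9.
Then P(3) = -15.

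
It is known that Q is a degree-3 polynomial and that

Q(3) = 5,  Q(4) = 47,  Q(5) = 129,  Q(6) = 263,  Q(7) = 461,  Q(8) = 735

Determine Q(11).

Write Q(m) = am³ + bm² + cm + d; the 6 given values yield a linear system in the 4 coefficients.
Solving, Q(m) = 2m³ - 4m² - 4m - 1.
Then Q(11) = 2133.

2133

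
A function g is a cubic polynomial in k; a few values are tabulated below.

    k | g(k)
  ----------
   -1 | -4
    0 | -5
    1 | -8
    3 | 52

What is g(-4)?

Write g(k) = ak³ + bk² + ck + d; the 4 given values yield a linear system in the 4 coefficients.
Solving, g(k) = 3k³ - k² - 5k - 5.
Then g(-4) = -193.

-193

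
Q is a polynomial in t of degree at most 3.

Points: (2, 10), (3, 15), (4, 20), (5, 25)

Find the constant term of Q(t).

Write Q(t) = at³ + bt² + ct + d; the 4 given values yield a linear system in the 4 coefficients.
Solving, the top 2 coefficients vanish, and Q(t) = 5t.
The constant term is Q(0) = 0.

0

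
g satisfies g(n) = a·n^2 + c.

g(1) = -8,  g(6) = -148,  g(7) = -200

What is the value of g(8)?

From g(1) = -8 and g(6) = -148: 1a + c = -8 and 36a + c = -148.
Subtracting: 35a = -140, so a = -4; then c = -8 − (-4)·1 = -4.
So g(n) = -4n² − 4, and g(8) = -260.

-260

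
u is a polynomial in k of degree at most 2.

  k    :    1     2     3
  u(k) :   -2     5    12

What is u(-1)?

-16

First differences: 7, 7.
Level-1 differences are constant, so u has degree 1.
Fitting a degree-1 polynomial gives u(k) = 7k - 9.
Then u(-1) = -16.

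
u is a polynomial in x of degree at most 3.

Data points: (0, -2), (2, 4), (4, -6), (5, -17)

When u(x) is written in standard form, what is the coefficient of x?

7

Write u(x) = ax³ + bx² + cx + d; the 4 given values yield a linear system in the 4 coefficients.
Solving, the leading coefficient vanishes, and u(x) = -2x² + 7x - 2.
The coefficient of x is 7.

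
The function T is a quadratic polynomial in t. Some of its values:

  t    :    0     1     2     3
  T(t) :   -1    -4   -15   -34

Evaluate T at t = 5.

-96

Write T(t) = at² + bt + c; the 4 given values yield a linear system in the 3 coefficients.
Solving, T(t) = -4t² + t - 1.
Then T(5) = -96.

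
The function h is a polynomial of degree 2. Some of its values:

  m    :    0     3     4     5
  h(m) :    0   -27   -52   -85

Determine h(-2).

Write h(m) = am² + bm + c; the 4 given values yield a linear system in the 3 coefficients.
Solving, h(m) = -4m² + 3m.
Then h(-2) = -22.

-22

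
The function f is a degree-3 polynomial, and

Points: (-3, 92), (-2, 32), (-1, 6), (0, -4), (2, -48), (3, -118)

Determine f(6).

-736

Write f(n) = an³ + bn² + cn + d; the 6 given values yield a linear system in the 4 coefficients.
Solving, f(n) = -3n³ - n² - 8n - 4.
Then f(6) = -736.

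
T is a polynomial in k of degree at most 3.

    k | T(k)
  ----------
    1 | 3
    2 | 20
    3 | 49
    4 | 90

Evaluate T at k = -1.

First differences: 17, 29, 41. Second differences: 12, 12.
Level-2 differences are constant, so T has degree 2.
Fitting a degree-2 polynomial gives T(k) = 6k² - k - 2.
Then T(-1) = 5.

5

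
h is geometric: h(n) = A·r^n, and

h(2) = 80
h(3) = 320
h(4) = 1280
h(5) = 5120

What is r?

Consecutive ratio: 320/80 = 4, and 1280/320 = 4, so r = 4.
Then A·4^2 = 80 gives A = 5, and h(n) = 5·4^n.

4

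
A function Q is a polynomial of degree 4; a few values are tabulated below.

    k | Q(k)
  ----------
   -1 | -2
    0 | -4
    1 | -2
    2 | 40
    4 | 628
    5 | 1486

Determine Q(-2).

16

Write Q(k) = ak^4 + bk³ + ck² + dk + e; the 6 given values yield a linear system in the 5 coefficients.
Solving, Q(k) = 2k^4 + 2k³ - 2k - 4.
Then Q(-2) = 16.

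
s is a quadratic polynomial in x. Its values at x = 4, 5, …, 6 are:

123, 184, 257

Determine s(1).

Write s(x) = ax² + bx + c; the 3 given values yield a linear system in the 3 coefficients.
Solving, s(x) = 6x² + 7x - 1.
Then s(1) = 12.

12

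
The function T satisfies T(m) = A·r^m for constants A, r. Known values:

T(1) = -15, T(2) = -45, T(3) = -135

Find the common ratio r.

Consecutive ratio: -45/(-15) = 3, and -135/(-45) = 3, so r = 3.
Then A·3^1 = -15 gives A = -5, and T(m) = -5·3^m.

3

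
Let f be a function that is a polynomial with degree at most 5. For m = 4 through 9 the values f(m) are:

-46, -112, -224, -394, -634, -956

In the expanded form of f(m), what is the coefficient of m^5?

First differences: -66, -112, -170, -240, -322. Second differences: -46, -58, -70, -82. Third differences: -12, -12, -12.
Level-3 differences are constant, so f has degree 3.
Fitting a degree-3 polynomial gives f(m) = -2m³ + 7m² - 7m - 2.
The coefficient of m^5 is 0.

0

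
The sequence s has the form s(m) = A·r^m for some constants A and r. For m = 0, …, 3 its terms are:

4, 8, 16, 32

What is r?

Consecutive ratio: 8/4 = 2, and 16/8 = 2, so r = 2.
Then A·2^0 = 4 gives A = 4, and s(m) = 4·2^m.

2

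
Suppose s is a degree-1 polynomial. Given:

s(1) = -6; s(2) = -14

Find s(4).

-30

Write s(t) = at + b; the 2 given values yield a linear system in the 2 coefficients.
Solving, s(t) = -8t + 2.
Then s(4) = -30.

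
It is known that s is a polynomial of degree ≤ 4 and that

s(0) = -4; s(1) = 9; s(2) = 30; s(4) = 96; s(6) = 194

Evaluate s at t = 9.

Write s(t) = at^4 + bt³ + ct² + dt + e; the 5 given values yield a linear system in the 5 coefficients.
Solving, the top 2 coefficients vanish, and s(t) = 4t² + 9t - 4.
Then s(9) = 401.

401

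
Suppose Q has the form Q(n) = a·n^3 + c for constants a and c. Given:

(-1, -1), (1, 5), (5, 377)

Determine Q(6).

650

From Q(-1) = -1 and Q(1) = 5: -1a + c = -1 and 1a + c = 5.
Subtracting: 2a = 6, so a = 3; then c = -1 − 3·(-1) = 2.
So Q(n) = 3n³ + 2, and Q(6) = 650.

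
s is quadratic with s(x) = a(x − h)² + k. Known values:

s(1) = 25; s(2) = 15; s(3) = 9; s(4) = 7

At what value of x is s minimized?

4

First differences -10, -6, -2; second difference 4 = 2a, so a = 2.
Expanding, the x-coefficient is −2ah = -4h; matching it to the data gives h = 4, and then k = 7.
So s(x) = 2(x − 4)² + 7.
Hence h = 4.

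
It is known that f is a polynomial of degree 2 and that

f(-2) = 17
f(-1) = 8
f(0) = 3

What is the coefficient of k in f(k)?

-3

Write f(k) = ak² + bk + c; the 3 given values yield a linear system in the 3 coefficients.
Solving, f(k) = 2k² - 3k + 3.
The coefficient of k is -3.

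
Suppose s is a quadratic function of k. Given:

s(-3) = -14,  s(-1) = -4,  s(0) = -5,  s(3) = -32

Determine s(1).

-10

Write s(k) = ak² + bk + c; the 4 given values yield a linear system in the 3 coefficients.
Solving, s(k) = -2k² - 3k - 5.
Then s(1) = -10.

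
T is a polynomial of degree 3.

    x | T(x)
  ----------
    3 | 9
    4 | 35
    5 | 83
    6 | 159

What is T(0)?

Write T(x) = ax³ + bx² + cx + d; the 4 given values yield a linear system in the 4 coefficients.
Solving, T(x) = x³ - x² - 4x + 3.
The constant term is T(0) = 3.

3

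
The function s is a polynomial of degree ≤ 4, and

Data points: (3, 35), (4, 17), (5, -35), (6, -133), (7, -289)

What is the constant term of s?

Write s(x) = ax^4 + bx³ + cx² + dx + e; the 5 given values yield a linear system in the 5 coefficients.
Solving, the leading coefficient vanishes, and s(x) = -2x³ + 7x² + 7x + 5.
The constant term is s(0) = 5.

5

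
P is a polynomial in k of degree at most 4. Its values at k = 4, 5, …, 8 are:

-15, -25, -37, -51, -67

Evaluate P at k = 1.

First differences: -10, -12, -14, -16. Second differences: -2, -2, -2.
Level-2 differences are constant, so P has degree 2.
Fitting a degree-2 polynomial gives P(k) = -k² - k + 5.
Then P(1) = 3.

3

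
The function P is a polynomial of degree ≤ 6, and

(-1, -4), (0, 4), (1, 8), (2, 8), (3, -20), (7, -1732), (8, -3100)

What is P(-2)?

-40

Write P(k) = ak^6 + bk^5 + ck^4 + dk³ + ek² + pk + q; the 7 given values yield a linear system in the 7 coefficients.
Solving, the top 2 coefficients vanish, and P(k) = -k^4 + 2k³ - k² + 4k + 4.
Then P(-2) = -40.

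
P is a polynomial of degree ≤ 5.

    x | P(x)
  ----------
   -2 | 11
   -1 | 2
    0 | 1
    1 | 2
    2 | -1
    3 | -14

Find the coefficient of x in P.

1

First differences: -9, -1, 1, -3, -13. Second differences: 8, 2, -4, -10. Third differences: -6, -6, -6.
Level-3 differences are constant, so P has degree 3.
Fitting a degree-3 polynomial gives P(x) = -x³ + x² + x + 1.
The coefficient of x is 1.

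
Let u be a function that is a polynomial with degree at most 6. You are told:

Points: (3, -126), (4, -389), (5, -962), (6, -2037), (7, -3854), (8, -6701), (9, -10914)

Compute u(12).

First differences: -263, -573, -1075, -1817, -2847, -4213. Second differences: -310, -502, -742, -1030, -1366. Third differences: -192, -240, -288, -336. Fourth differences: -48, -48, -48.
Level-4 differences are constant, so u has degree 4.
Fitting a degree-4 polynomial gives u(x) = -2x^4 + 4x³ - 9x² + 2x + 3.
Then u(12) = -35829.

-35829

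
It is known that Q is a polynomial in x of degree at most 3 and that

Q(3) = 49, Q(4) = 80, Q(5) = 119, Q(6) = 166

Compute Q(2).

26

First differences: 31, 39, 47. Second differences: 8, 8.
Level-2 differences are constant, so Q has degree 2.
Fitting a degree-2 polynomial gives Q(x) = 4x² + 3x + 4.
Then Q(2) = 26.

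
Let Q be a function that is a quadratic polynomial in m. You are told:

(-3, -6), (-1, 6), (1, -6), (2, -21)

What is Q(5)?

-102

Write Q(m) = am² + bm + c; the 4 given values yield a linear system in the 3 coefficients.
Solving, Q(m) = -3m² - 6m + 3.
Then Q(5) = -102.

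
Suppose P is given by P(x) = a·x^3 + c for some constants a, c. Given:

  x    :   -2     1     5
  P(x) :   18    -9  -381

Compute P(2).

-30

From P(-2) = 18 and P(1) = -9: -8a + c = 18 and 1a + c = -9.
Subtracting: 9a = -27, so a = -3; then c = 18 − (-3)·(-8) = -6.
So P(x) = -3x³ − 6, and P(2) = -30.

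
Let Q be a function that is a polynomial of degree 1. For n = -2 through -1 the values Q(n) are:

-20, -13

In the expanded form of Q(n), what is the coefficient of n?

Write Q(n) = an + b; the 2 given values yield a linear system in the 2 coefficients.
Solving, Q(n) = 7n - 6.
The coefficient of n is 7.

7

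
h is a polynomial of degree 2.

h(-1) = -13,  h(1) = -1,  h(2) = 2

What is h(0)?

Write h(t) = at² + bt + c; the 3 given values yield a linear system in the 3 coefficients.
Solving, h(t) = -t² + 6t - 6.
The constant term is h(0) = -6.

-6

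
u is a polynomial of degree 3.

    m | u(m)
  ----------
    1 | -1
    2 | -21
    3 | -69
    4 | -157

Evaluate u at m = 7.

Write u(m) = am³ + bm² + cm + d; the 4 given values yield a linear system in the 4 coefficients.
Solving, u(m) = -2m³ - 2m² + 3.
Then u(7) = -781.

-781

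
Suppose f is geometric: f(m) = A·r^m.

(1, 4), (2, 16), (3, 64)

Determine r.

Consecutive ratio: 16/4 = 4, and 64/16 = 4, so r = 4.
Then A·4^1 = 4 gives A = 1, and f(m) = 1·4^m.

4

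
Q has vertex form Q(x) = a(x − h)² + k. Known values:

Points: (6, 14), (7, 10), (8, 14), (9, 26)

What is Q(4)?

46

First differences -4, 4, 12; second difference 8 = 2a, so a = 4.
Expanding, the x-coefficient is −2ah = -8h; matching it to the data gives h = 7, and then k = 10.
So Q(x) = 4(x − 7)² + 10.
Q(4) = 4·(-3)² + 10 = 46.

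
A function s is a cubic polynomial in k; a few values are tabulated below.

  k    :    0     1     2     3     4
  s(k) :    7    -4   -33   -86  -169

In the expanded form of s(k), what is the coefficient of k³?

First differences: -11, -29, -53, -83. Second differences: -18, -24, -30. Third differences: -6, -6.
Level-3 differences are constant, so s has degree 3.
Fitting a degree-3 polynomial gives s(k) = -k³ - 6k² - 4k + 7.
The coefficient of k³ is -1.

-1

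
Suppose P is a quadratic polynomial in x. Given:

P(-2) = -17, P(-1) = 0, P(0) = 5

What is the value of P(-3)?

Write P(x) = ax² + bx + c; the 3 given values yield a linear system in the 3 coefficients.
Solving, P(x) = -6x² - x + 5.
Then P(-3) = -46.

-46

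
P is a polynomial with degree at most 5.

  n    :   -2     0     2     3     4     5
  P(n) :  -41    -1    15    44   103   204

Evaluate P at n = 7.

580

Write P(n) = an^5 + bn^4 + cn³ + dn² + en + p; the 6 given values yield a linear system in the 6 coefficients.
Solving, the top 2 coefficients vanish, and P(n) = 2n³ - 3n² + 6n - 1.
Then P(7) = 580.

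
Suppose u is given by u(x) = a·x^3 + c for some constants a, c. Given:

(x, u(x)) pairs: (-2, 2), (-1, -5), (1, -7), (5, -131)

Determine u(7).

-349

From u(-2) = 2 and u(-1) = -5: -8a + c = 2 and -1a + c = -5.
Subtracting: 7a = -7, so a = -1; then c = 2 − (-1)·(-8) = -6.
So u(x) = -1x³ − 6, and u(7) = -349.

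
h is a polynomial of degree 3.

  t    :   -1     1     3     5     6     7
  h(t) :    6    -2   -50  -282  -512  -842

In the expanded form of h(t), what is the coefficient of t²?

4

Write h(t) = at³ + bt² + ct + d; the 6 given values yield a linear system in the 4 coefficients.
Solving, h(t) = -3t³ + 4t² - t - 2.
The coefficient of t² is 4.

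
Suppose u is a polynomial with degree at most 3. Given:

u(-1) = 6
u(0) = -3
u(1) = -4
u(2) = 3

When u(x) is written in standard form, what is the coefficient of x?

First differences: -9, -1, 7. Second differences: 8, 8.
Level-2 differences are constant, so u has degree 2.
Fitting a degree-2 polynomial gives u(x) = 4x² - 5x - 3.
The coefficient of x is -5.

-5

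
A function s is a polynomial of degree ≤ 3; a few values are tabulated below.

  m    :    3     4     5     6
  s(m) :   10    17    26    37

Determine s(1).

First differences: 7, 9, 11. Second differences: 2, 2.
Level-2 differences are constant, so s has degree 2.
Fitting a degree-2 polynomial gives s(m) = m² + 1.
Then s(1) = 2.

2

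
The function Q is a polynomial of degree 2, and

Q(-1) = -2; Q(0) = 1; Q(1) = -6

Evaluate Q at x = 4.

-87

Write Q(x) = ax² + bx + c; the 3 given values yield a linear system in the 3 coefficients.
Solving, Q(x) = -5x² - 2x + 1.
Then Q(4) = -87.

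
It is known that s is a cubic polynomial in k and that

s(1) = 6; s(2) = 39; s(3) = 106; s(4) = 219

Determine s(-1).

-6

Write s(k) = ak³ + bk² + ck + d; the 4 given values yield a linear system in the 4 coefficients.
Solving, s(k) = 2k³ + 5k² + 4k - 5.
Then s(-1) = -6.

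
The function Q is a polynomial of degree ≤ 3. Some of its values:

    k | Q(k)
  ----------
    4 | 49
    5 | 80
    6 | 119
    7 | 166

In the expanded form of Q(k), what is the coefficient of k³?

First differences: 31, 39, 47. Second differences: 8, 8.
Level-2 differences are constant, so Q has degree 2.
Fitting a degree-2 polynomial gives Q(k) = 4k² - 5k + 5.
The coefficient of k³ is 0.

0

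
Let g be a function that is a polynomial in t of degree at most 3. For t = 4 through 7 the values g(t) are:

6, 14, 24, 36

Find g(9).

First differences: 8, 10, 12. Second differences: 2, 2.
Level-2 differences are constant, so g has degree 2.
Fitting a degree-2 polynomial gives g(t) = t² - t - 6.
Then g(9) = 66.

66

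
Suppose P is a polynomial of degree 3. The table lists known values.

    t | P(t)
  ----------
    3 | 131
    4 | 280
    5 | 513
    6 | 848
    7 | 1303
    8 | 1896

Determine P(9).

First differences: 149, 233, 335, 455, 593. Second differences: 84, 102, 120, 138. Third differences: 18, 18, 18.
Level-3 differences are constant, so P has degree 3.
Fitting a degree-3 polynomial gives P(t) = 3t³ + 6t² - 4t + 8.
Then P(9) = 2645.

2645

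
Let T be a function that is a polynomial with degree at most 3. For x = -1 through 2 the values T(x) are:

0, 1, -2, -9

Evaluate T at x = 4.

-35

First differences: 1, -3, -7. Second differences: -4, -4.
Level-2 differences are constant, so T has degree 2.
Fitting a degree-2 polynomial gives T(x) = -2x² - x + 1.
Then T(4) = -35.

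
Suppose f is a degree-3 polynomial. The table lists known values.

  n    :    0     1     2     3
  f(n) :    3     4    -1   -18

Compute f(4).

-53

Write f(n) = an³ + bn² + cn + d; the 4 given values yield a linear system in the 4 coefficients.
Solving, f(n) = -n³ + 2n + 3.
Then f(4) = -53.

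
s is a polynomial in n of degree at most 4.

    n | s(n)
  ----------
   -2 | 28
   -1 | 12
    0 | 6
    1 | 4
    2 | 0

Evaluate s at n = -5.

196

First differences: -16, -6, -2, -4. Second differences: 10, 4, -2. Third differences: -6, -6.
Level-3 differences are constant, so s has degree 3.
Fitting a degree-3 polynomial gives s(n) = -n³ + 2n² - 3n + 6.
Then s(-5) = 196.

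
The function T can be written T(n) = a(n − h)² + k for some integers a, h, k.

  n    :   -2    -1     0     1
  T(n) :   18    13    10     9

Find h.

1

First differences -5, -3, -1; second difference 2 = 2a, so a = 1.
Expanding, the n-coefficient is −2ah = -2h; matching it to the data gives h = 1, and then k = 9.
So T(n) = 1(n − 1)² + 9.
Hence h = 1.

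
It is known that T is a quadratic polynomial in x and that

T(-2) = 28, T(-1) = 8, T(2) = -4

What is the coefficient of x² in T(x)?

Write T(x) = ax² + bx + c; the 3 given values yield a linear system in the 3 coefficients.
Solving, T(x) = 4x² - 8x - 4.
The coefficient of x² is 4.

4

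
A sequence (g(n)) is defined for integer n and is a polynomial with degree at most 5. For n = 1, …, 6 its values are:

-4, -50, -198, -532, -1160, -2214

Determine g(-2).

Write g(n) = an^5 + bn^4 + cn³ + dn² + en + p; the 6 given values yield a linear system in the 6 coefficients.
Solving, the leading coefficient vanishes, and g(n) = -n^4 - 4n³ - 2n² + 3n.
Then g(-2) = 2.

2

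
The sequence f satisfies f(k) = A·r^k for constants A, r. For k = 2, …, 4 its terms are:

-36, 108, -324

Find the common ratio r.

-3

Consecutive ratio: 108/(-36) = -3, and -324/108 = -3, so r = -3.
Then A·(-3)^2 = -36 gives A = -4, and f(k) = -4·(-3)^k.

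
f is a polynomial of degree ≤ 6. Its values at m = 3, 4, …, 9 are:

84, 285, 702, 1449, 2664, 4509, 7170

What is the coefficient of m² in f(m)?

-1

First differences: 201, 417, 747, 1215, 1845, 2661. Second differences: 216, 330, 468, 630, 816. Third differences: 114, 138, 162, 186. Fourth differences: 24, 24, 24.
Level-4 differences are constant, so f has degree 4.
Fitting a degree-4 polynomial gives f(m) = m^4 + m³ - m² - 4m - 3.
The coefficient of m² is -1.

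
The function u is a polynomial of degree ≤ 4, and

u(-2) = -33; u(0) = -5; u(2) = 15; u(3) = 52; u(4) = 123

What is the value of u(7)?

660

Write u(n) = an^4 + bn³ + cn² + dn + e; the 5 given values yield a linear system in the 5 coefficients.
Solving, the leading coefficient vanishes, and u(n) = 2n³ - n² + 4n - 5.
Then u(7) = 660.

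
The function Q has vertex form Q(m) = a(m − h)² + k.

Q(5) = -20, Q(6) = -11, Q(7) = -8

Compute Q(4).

-35

First differences 9, 3; second difference -6 = 2a, so a = -3.
Expanding, the m-coefficient is −2ah = 6h; matching it to the data gives h = 7, and then k = -8.
So Q(m) = -3(m − 7)² − 8.
Q(4) = -3·(-3)² − 8 = -35.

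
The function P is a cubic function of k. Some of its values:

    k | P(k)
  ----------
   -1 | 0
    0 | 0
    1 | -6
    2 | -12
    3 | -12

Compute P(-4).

-96

Write P(k) = ak³ + bk² + ck + d; the 5 given values yield a linear system in the 4 coefficients.
Solving, P(k) = k³ - 3k² - 4k.
Then P(-4) = -96.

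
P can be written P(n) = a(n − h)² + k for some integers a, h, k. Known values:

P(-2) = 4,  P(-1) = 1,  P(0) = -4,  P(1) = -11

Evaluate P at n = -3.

5

First differences -3, -5, -7; second difference -2 = 2a, so a = -1.
Expanding, the n-coefficient is −2ah = 2h; matching it to the data gives h = -3, and then k = 5.
So P(n) = -1(n + 3)² + 5.
P(-3) = -1·0² + 5 = 5.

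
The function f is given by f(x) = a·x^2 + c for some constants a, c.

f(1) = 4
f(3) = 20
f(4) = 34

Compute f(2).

10

From f(1) = 4 and f(3) = 20: 1a + c = 4 and 9a + c = 20.
Subtracting: 8a = 16, so a = 2; then c = 4 − 2·1 = 2.
So f(x) = 2x² + 2, and f(2) = 10.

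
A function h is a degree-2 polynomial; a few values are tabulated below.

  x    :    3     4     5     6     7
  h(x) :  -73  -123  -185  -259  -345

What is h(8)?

Write h(x) = ax² + bx + c; the 5 given values yield a linear system in the 3 coefficients.
Solving, h(x) = -6x² - 8x + 5.
Then h(8) = -443.

-443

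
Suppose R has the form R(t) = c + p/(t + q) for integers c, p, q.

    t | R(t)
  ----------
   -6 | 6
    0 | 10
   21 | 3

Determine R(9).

1

(R(t) − c)(t + q) = p for each data point; the three points give a linear system in c and q, then p follows.
Solving: c = 4, q = -3, p = -18, so R(t) = 4 − 18/(t − 3).
Then R(9) = 4 − 18/6 = 1.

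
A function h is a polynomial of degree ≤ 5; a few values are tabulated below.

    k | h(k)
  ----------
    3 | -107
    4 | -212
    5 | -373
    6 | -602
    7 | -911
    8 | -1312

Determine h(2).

First differences: -105, -161, -229, -309, -401. Second differences: -56, -68, -80, -92. Third differences: -12, -12, -12.
Level-3 differences are constant, so h has degree 3.
Fitting a degree-3 polynomial gives h(k) = -2k³ - 4k² - 3k - 8.
Then h(2) = -46.

-46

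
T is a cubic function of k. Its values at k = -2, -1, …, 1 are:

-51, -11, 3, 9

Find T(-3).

-135

Write T(k) = ak³ + bk² + ck + d; the 4 given values yield a linear system in the 4 coefficients.
Solving, T(k) = 3k³ - 4k² + 7k + 3.
Then T(-3) = -135.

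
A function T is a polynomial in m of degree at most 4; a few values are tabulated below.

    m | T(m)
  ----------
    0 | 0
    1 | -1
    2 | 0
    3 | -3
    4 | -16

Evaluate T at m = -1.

9

First differences: -1, 1, -3, -13. Second differences: 2, -4, -10. Third differences: -6, -6.
Level-3 differences are constant, so T has degree 3.
Fitting a degree-3 polynomial gives T(m) = -m³ + 4m² - 4m.
Then T(-1) = 9.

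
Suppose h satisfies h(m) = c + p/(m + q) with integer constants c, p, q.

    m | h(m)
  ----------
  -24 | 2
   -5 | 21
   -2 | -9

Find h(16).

0

(h(m) − c)(m + q) = p for each data point; the three points give a linear system in c and q, then p follows.
Solving: c = 1, q = 4, p = -20, so h(m) = 1 − 20/(m + 4).
Then h(16) = 1 − 20/20 = 0.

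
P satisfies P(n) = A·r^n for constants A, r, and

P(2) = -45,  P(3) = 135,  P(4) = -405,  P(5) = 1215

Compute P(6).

-3645

Consecutive ratio: 135/(-45) = -3, and -405/135 = -3, so r = -3.
Then A·(-3)^2 = -45 gives A = -5, and P(n) = -5·(-3)^n.
P(6) = -5·(-3)^6 = -3645.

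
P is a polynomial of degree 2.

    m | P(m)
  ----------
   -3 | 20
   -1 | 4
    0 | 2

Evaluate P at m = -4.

Write P(m) = am² + bm + c; the 3 given values yield a linear system in the 3 coefficients.
Solving, P(m) = 2m² + 2.
Then P(-4) = 34.

34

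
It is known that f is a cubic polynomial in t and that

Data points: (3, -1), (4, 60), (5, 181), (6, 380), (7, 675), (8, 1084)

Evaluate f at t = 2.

First differences: 61, 121, 199, 295, 409. Second differences: 60, 78, 96, 114. Third differences: 18, 18, 18.
Level-3 differences are constant, so f has degree 3.
Fitting a degree-3 polynomial gives f(t) = 3t³ - 6t² - 8t - 4.
Then f(2) = -20.

-20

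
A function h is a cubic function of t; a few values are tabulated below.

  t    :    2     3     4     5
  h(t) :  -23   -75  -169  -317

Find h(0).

3

Write h(t) = at³ + bt² + ct + d; the 4 given values yield a linear system in the 4 coefficients.
Solving, h(t) = -2t³ - 3t² + t + 3.
Then h(0) = 3.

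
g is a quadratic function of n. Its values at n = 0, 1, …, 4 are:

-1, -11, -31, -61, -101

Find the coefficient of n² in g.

First differences: -10, -20, -30, -40. Second differences: -10, -10, -10.
Level-2 differences are constant, so g has degree 2.
Fitting a degree-2 polynomial gives g(n) = -5n² - 5n - 1.
The coefficient of n² is -5.

-5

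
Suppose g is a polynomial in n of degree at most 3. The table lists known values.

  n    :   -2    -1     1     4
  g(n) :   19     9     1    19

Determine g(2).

3

Write g(n) = an³ + bn² + cn + d; the 4 given values yield a linear system in the 4 coefficients.
Solving, the leading coefficient vanishes, and g(n) = 2n² - 4n + 3.
Then g(2) = 3.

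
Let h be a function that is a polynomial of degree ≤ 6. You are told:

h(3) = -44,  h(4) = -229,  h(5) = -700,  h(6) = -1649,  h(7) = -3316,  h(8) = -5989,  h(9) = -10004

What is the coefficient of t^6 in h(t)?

First differences: -185, -471, -949, -1667, -2673, -4015. Second differences: -286, -478, -718, -1006, -1342. Third differences: -192, -240, -288, -336. Fourth differences: -48, -48, -48.
Level-4 differences are constant, so h has degree 4.
Fitting a degree-4 polynomial gives h(t) = -2t^4 + 4t³ + 3t² - 4t - 5.
The coefficient of t^6 is 0.

0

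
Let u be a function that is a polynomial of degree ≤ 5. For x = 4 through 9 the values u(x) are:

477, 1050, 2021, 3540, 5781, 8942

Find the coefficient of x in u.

First differences: 573, 971, 1519, 2241, 3161. Second differences: 398, 548, 722, 920. Third differences: 150, 174, 198. Fourth differences: 24, 24.
Level-4 differences are constant, so u has degree 4.
Fitting a degree-4 polynomial gives u(x) = x^4 + 3x³ + 3x² - 6x + 5.
The coefficient of x is -6.

-6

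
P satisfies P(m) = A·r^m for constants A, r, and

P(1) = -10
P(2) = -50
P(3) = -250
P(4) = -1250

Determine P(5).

-6250

Consecutive ratio: -50/(-10) = 5, and -250/(-50) = 5, so r = 5.
Then A·5^1 = -10 gives A = -2, and P(m) = -2·5^m.
P(5) = -2·5^5 = -6250.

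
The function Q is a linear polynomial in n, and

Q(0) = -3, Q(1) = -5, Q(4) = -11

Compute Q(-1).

-1

Write Q(n) = an + b; the 3 given values yield a linear system in the 2 coefficients.
Solving, Q(n) = -2n - 3.
Then Q(-1) = -1.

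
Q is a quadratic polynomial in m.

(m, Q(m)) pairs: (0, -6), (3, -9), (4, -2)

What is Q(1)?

-11

Write Q(m) = am² + bm + c; the 3 given values yield a linear system in the 3 coefficients.
Solving, Q(m) = 2m² - 7m - 6.
Then Q(1) = -11.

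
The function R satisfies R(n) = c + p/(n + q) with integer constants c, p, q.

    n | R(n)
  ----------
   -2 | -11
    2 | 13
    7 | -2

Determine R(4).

(R(n) − c)(n + q) = p for each data point; the three points give a linear system in c and q, then p follows.
Solving: c = -5, q = -1, p = 18, so R(n) = -5 + 18/(n − 1).
Then R(4) = -5 + 18/3 = 1.

1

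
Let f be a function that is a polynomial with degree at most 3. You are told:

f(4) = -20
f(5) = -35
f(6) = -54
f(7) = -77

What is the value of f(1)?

1

Write f(m) = am³ + bm² + cm + d; the 4 given values yield a linear system in the 4 coefficients.
Solving, the leading coefficient vanishes, and f(m) = -2m² + 3m.
Then f(1) = 1.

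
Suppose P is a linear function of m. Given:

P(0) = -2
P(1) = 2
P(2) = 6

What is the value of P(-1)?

-6

First differences: 4, 4.
Level-1 differences are constant, so P has degree 1.
Fitting a degree-1 polynomial gives P(m) = 4m - 2.
Then P(-1) = -6.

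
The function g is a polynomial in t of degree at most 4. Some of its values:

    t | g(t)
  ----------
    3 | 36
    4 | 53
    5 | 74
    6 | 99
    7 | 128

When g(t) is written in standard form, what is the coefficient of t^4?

First differences: 17, 21, 25, 29. Second differences: 4, 4, 4.
Level-2 differences are constant, so g has degree 2.
Fitting a degree-2 polynomial gives g(t) = 2t² + 3t + 9.
The coefficient of t^4 is 0.

0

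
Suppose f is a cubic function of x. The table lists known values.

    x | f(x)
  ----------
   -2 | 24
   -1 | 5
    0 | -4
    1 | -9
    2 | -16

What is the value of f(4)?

-60

First differences: -19, -9, -5, -7. Second differences: 10, 4, -2. Third differences: -6, -6.
Level-3 differences are constant, so f has degree 3.
Fitting a degree-3 polynomial gives f(x) = -x³ + 2x² - 6x - 4.
Then f(4) = -60.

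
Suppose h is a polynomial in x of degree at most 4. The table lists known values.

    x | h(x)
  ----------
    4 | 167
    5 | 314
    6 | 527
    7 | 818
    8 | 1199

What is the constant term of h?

-1

First differences: 147, 213, 291, 381. Second differences: 66, 78, 90. Third differences: 12, 12.
Level-3 differences are constant, so h has degree 3.
Fitting a degree-3 polynomial gives h(x) = 2x³ + 3x² - 2x - 1.
The constant term is h(0) = -1.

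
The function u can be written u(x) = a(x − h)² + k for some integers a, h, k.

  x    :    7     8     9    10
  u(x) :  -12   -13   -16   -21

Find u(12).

-37

First differences -1, -3, -5; second difference -2 = 2a, so a = -1.
Expanding, the x-coefficient is −2ah = 2h; matching it to the data gives h = 7, and then k = -12.
So u(x) = -1(x − 7)² − 12.
u(12) = -1·5² − 12 = -37.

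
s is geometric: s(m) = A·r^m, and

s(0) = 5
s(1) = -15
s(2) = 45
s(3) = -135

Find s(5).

Consecutive ratio: -15/5 = -3, and 45/(-15) = -3, so r = -3.
Then A·(-3)^0 = 5 gives A = 5, and s(m) = 5·(-3)^m.
s(5) = 5·(-3)^5 = -1215.

-1215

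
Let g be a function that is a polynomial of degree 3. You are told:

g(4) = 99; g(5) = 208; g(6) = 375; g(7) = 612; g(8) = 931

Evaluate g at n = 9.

Write g(n) = an³ + bn² + cn + d; the 5 given values yield a linear system in the 4 coefficients.
Solving, g(n) = 2n³ - n² - 4n + 3.
Then g(9) = 1344.

1344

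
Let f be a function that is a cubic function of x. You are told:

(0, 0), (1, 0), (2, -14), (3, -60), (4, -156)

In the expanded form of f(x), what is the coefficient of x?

1

First differences: 0, -14, -46, -96. Second differences: -14, -32, -50. Third differences: -18, -18.
Level-3 differences are constant, so f has degree 3.
Fitting a degree-3 polynomial gives f(x) = -3x³ + 2x² + x.
The coefficient of x is 1.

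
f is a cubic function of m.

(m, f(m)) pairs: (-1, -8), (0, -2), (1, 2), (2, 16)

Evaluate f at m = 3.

Write f(m) = am³ + bm² + cm + d; the 4 given values yield a linear system in the 4 coefficients.
Solving, f(m) = 2m³ - m² + 3m - 2.
Then f(3) = 52.

52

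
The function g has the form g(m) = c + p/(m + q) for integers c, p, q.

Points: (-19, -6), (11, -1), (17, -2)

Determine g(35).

(g(m) − c)(m + q) = p for each data point; the three points give a linear system in c and q, then p follows.
Solving: c = -4, q = 1, p = 36, so g(m) = -4 + 36/(m + 1).
Then g(35) = -4 + 36/36 = -3.

-3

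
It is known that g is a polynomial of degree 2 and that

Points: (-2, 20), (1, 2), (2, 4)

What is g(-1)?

10

Write g(n) = an² + bn + c; the 3 given values yield a linear system in the 3 coefficients.
Solving, g(n) = 2n² - 4n + 4.
Then g(-1) = 10.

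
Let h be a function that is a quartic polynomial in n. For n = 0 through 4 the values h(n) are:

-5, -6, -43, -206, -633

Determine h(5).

-1510

Write h(n) = an^4 + bn³ + cn² + dn + e; the 5 given values yield a linear system in the 5 coefficients.
Solving, h(n) = -2n^4 - 3n³ + 5n² - n - 5.
Then h(5) = -1510.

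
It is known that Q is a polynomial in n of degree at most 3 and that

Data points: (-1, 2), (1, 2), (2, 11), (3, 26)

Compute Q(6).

107

Write Q(n) = an³ + bn² + cn + d; the 4 given values yield a linear system in the 4 coefficients.
Solving, the leading coefficient vanishes, and Q(n) = 3n² - 1.
Then Q(6) = 107.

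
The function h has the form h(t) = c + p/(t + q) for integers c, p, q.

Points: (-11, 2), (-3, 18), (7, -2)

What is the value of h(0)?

(h(t) − c)(t + q) = p for each data point; the three points give a linear system in c and q, then p follows.
Solving: c = 0, q = 2, p = -18, so h(t) = -18/(t + 2).
Then h(0) = 0 − 18/2 = -9.

-9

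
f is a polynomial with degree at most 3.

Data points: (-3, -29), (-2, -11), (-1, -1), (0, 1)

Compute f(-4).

-55

Write f(x) = ax³ + bx² + cx + d; the 4 given values yield a linear system in the 4 coefficients.
Solving, the leading coefficient vanishes, and f(x) = -4x² - 2x + 1.
Then f(-4) = -55.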